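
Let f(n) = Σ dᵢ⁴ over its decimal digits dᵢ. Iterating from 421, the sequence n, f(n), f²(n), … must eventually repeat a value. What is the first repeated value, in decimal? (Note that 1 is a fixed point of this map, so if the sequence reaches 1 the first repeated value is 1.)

421 → 4⁴ + 2⁴ + 1⁴ = 273
273 → 2⁴ + 7⁴ + 3⁴ = 2498
2498 → 2⁴ + 4⁴ + 9⁴ + 8⁴ = 10929
10929 → 1⁴ + 0⁴ + 9⁴ + 2⁴ + 9⁴ = 13139
13139 → 1⁴ + 3⁴ + 1⁴ + 3⁴ + 9⁴ = 6725
6725 → 6⁴ + 7⁴ + 2⁴ + 5⁴ = 4338
4338 → 4⁴ + 3⁴ + 3⁴ + 8⁴ = 4514
4514 → 4⁴ + 5⁴ + 1⁴ + 4⁴ = 1138
1138 → 1⁴ + 1⁴ + 3⁴ + 8⁴ = 4179
4179 → 4⁴ + 1⁴ + 7⁴ + 9⁴ = 9219
9219 → 9⁴ + 2⁴ + 1⁴ + 9⁴ = 13139  — 13139 already appeared earlier.

13139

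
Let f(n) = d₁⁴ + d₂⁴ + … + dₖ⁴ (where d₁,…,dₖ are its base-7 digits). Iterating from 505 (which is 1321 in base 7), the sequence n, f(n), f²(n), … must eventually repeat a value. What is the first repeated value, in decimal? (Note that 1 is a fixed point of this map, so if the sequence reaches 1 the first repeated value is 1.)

505 = (1,3,2,1)_7 → 1⁴ + 3⁴ + 2⁴ + 1⁴ = 1 + 81 + 16 + 1 = 99
99 = (2,0,1)_7 → 2⁴ + 0⁴ + 1⁴ = 16 + 0 + 1 = 17
17 = (2,3)_7 → 2⁴ + 3⁴ = 16 + 81 = 97
97 = (1,6,6)_7 → 1⁴ + 6⁴ + 6⁴ = 1 + 1296 + 1296 = 2593
2593 = (1,0,3,6,3)_7 → 1⁴ + 0⁴ + 3⁴ + 6⁴ + 3⁴ = 1 + 0 + 81 + 1296 + 81 = 1459
1459 = (4,1,5,3)_7 → 4⁴ + 1⁴ + 5⁴ + 3⁴ = 256 + 1 + 625 + 81 = 963
963 = (2,5,4,4)_7 → 2⁴ + 5⁴ + 4⁴ + 4⁴ = 16 + 625 + 256 + 256 = 1153
1153 = (3,2,3,5)_7 → 3⁴ + 2⁴ + 3⁴ + 5⁴ = 81 + 16 + 81 + 625 = 803
803 = (2,2,2,5)_7 → 2⁴ + 2⁴ + 2⁴ + 5⁴ = 16 + 16 + 16 + 625 = 673
673 = (1,6,5,1)_7 → 1⁴ + 6⁴ + 5⁴ + 1⁴ = 1 + 1296 + 625 + 1 = 1923
1923 = (5,4,1,5)_7 → 5⁴ + 4⁴ + 1⁴ + 5⁴ = 625 + 256 + 1 + 625 = 1507
1507 = (4,2,5,2)_7 → 4⁴ + 2⁴ + 5⁴ + 2⁴ = 256 + 16 + 625 + 16 = 913
913 = (2,4,4,3)_7 → 2⁴ + 4⁴ + 4⁴ + 3⁴ = 16 + 256 + 256 + 81 = 609
609 = (1,5,3,0)_7 → 1⁴ + 5⁴ + 3⁴ + 0⁴ = 1 + 625 + 81 + 0 = 707
707 = (2,0,3,0)_7 → 2⁴ + 0⁴ + 3⁴ + 0⁴ = 16 + 0 + 81 + 0 = 97  — 97 already appeared earlier.

97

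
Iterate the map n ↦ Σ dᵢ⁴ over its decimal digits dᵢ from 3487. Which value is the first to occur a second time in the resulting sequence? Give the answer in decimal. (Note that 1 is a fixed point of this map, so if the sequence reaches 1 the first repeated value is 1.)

13139

3487 → 3⁴ + 4⁴ + 8⁴ + 7⁴ = 81 + 256 + 4096 + 2401 = 6834
6834 → 6⁴ + 8⁴ + 3⁴ + 4⁴ = 1296 + 4096 + 81 + 256 = 5729
5729 → 5⁴ + 7⁴ + 2⁴ + 9⁴ = 625 + 2401 + 16 + 6561 = 9603
9603 → 9⁴ + 6⁴ + 0⁴ + 3⁴ = 6561 + 1296 + 0 + 81 = 7938
7938 → 7⁴ + 9⁴ + 3⁴ + 8⁴ = 2401 + 6561 + 81 + 4096 = 13139
13139 → 1⁴ + 3⁴ + 1⁴ + 3⁴ + 9⁴ = 1 + 81 + 1 + 81 + 6561 = 6725
6725 → 6⁴ + 7⁴ + 2⁴ + 5⁴ = 1296 + 2401 + 16 + 625 = 4338
4338 → 4⁴ + 3⁴ + 3⁴ + 8⁴ = 256 + 81 + 81 + 4096 = 4514
4514 → 4⁴ + 5⁴ + 1⁴ + 4⁴ = 256 + 625 + 1 + 256 = 1138
1138 → 1⁴ + 1⁴ + 3⁴ + 8⁴ = 1 + 1 + 81 + 4096 = 4179
4179 → 4⁴ + 1⁴ + 7⁴ + 9⁴ = 256 + 1 + 2401 + 6561 = 9219
9219 → 9⁴ + 2⁴ + 1⁴ + 9⁴ = 6561 + 16 + 1 + 6561 = 13139  — 13139 already appeared earlier.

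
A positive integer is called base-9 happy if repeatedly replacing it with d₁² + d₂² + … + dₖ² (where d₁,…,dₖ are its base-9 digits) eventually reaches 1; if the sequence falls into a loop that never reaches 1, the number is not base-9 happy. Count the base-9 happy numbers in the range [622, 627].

1

622: 622 → 86 → 26 → 68 → 74 → 68  — not base-9 happy
623: 623 → 89 → 65 → 53 → 89  — not base-9 happy
624: 624 → 94 → 18 → 4 → 16 → 50 → 50  — not base-9 happy
625: 625 → 101 → 9 → 1  — base-9 happy
626: 626 → 110 → 14 → 26 → 68 → 74 → 68  — not base-9 happy
627: 627 → 121 → 33 → 45 → 25 → 53 → 89 → 65 → 53  — not base-9 happy
base-9 happy: 625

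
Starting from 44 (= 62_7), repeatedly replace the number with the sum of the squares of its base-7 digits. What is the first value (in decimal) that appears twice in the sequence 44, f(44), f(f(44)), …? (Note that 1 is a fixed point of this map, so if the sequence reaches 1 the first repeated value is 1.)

44 = (6,2)_7 → 6² + 2² = 40
40 = (5,5)_7 → 5² + 5² = 50
50 = (1,0,1)_7 → 1² + 0² + 1² = 2
2 = (2)_7 → 2² = 4
4 = (4)_7 → 4² = 16
16 = (2,2)_7 → 2² + 2² = 8
8 = (1,1)_7 → 1² + 1² = 2  — 2 already appeared earlier.

2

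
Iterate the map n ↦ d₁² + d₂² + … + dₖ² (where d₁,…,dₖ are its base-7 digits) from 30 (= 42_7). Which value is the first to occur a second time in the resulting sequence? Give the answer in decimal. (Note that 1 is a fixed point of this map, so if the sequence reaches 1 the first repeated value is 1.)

2

30 = (4,2)_7 → 4² + 2² = 20
20 = (2,6)_7 → 2² + 6² = 40
40 = (5,5)_7 → 5² + 5² = 50
50 = (1,0,1)_7 → 1² + 0² + 1² = 2
2 = (2)_7 → 2² = 4
4 = (4)_7 → 4² = 16
16 = (2,2)_7 → 2² + 2² = 8
8 = (1,1)_7 → 1² + 1² = 2  — 2 already appeared earlier.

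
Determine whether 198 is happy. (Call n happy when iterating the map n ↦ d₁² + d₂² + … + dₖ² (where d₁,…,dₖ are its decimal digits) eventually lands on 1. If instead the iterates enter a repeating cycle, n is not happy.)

198 → 146
146 → 53
53 → 34
34 → 25
25 → 29
29 → 85
85 → 89
89 → 145
145 → 42
42 → 20
20 → 4
4 → 16
16 → 37
37 → 58
58 → 89  — 89 already seen; the sequence cycles without reaching 1.

not happy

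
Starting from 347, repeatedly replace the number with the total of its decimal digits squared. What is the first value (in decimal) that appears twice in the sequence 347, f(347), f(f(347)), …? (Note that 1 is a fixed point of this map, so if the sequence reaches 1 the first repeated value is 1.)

37

347 → 3² + 4² + 7² = 9 + 16 + 49 = 74
74 → 7² + 4² = 49 + 16 = 65
65 → 6² + 5² = 36 + 25 = 61
61 → 6² + 1² = 36 + 1 = 37
37 → 3² + 7² = 9 + 49 = 58
58 → 5² + 8² = 25 + 64 = 89
89 → 8² + 9² = 64 + 81 = 145
145 → 1² + 4² + 5² = 1 + 16 + 25 = 42
42 → 4² + 2² = 16 + 4 = 20
20 → 2² + 0² = 4 + 0 = 4
4 → 4² = 16
16 → 1² + 6² = 1 + 36 = 37  — 37 already appeared earlier.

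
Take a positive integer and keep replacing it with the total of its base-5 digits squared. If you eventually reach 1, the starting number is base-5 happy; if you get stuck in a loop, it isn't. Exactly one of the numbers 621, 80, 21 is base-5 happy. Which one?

621

621: 621 → 49 → 33 → 11 → 5 → 1  — reaches 1 (base-5 happy)
80: 80 → 10 → 4 → 16 → 10  — repeats 10 (not base-5 happy)
21: 21 → 17 → 13 → 13  — repeats 13 (not base-5 happy)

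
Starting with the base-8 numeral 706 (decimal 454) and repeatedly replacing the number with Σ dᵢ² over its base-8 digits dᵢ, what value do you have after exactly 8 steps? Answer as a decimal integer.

5

454 = (7,0,6)_8 → 7² + 0² + 6² = 49 + 0 + 36 = 85
85 = (1,2,5)_8 → 1² + 2² + 5² = 1 + 4 + 25 = 30
30 = (3,6)_8 → 3² + 6² = 9 + 36 = 45
45 = (5,5)_8 → 5² + 5² = 25 + 25 = 50
50 = (6,2)_8 → 6² + 2² = 36 + 4 = 40
40 = (5,0)_8 → 5² + 0² = 25 + 0 = 25
25 = (3,1)_8 → 3² + 1² = 9 + 1 = 10
10 = (1,2)_8 → 1² + 2² = 1 + 4 = 5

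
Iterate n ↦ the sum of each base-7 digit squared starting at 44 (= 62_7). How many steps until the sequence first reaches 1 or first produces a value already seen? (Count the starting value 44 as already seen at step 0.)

7

44 = (6,2)_7 → 6² + 2² = 36 + 4 = 40
40 = (5,5)_7 → 5² + 5² = 25 + 25 = 50
50 = (1,0,1)_7 → 1² + 0² + 1² = 1 + 0 + 1 = 2
2 = (2)_7 → 2² = 4
4 = (4)_7 → 4² = 16
16 = (2,2)_7 → 2² + 2² = 4 + 4 = 8
8 = (1,1)_7 → 1² + 1² = 1 + 1 = 2  — 2 repeats.
That took 7 steps.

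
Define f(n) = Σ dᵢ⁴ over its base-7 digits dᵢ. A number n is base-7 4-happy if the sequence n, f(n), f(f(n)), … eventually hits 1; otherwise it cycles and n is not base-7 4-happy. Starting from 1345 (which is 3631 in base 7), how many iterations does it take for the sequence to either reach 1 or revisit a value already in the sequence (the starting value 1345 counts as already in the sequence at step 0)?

1345 = (3,6,3,1)_7 → 3⁴ + 6⁴ + 3⁴ + 1⁴ = 1459
1459 = (4,1,5,3)_7 → 4⁴ + 1⁴ + 5⁴ + 3⁴ = 963
963 = (2,5,4,4)_7 → 2⁴ + 5⁴ + 4⁴ + 4⁴ = 1153
1153 = (3,2,3,5)_7 → 3⁴ + 2⁴ + 3⁴ + 5⁴ = 803
803 = (2,2,2,5)_7 → 2⁴ + 2⁴ + 2⁴ + 5⁴ = 673
673 = (1,6,5,1)_7 → 1⁴ + 6⁴ + 5⁴ + 1⁴ = 1923
1923 = (5,4,1,5)_7 → 5⁴ + 4⁴ + 1⁴ + 5⁴ = 1507
1507 = (4,2,5,2)_7 → 4⁴ + 2⁴ + 5⁴ + 2⁴ = 913
913 = (2,4,4,3)_7 → 2⁴ + 4⁴ + 4⁴ + 3⁴ = 609
609 = (1,5,3,0)_7 → 1⁴ + 5⁴ + 3⁴ + 0⁴ = 707
707 = (2,0,3,0)_7 → 2⁴ + 0⁴ + 3⁴ + 0⁴ = 97
97 = (1,6,6)_7 → 1⁴ + 6⁴ + 6⁴ = 2593
2593 = (1,0,3,6,3)_7 → 1⁴ + 0⁴ + 3⁴ + 6⁴ + 3⁴ = 1459  — 1459 repeats.
That took 13 steps.

13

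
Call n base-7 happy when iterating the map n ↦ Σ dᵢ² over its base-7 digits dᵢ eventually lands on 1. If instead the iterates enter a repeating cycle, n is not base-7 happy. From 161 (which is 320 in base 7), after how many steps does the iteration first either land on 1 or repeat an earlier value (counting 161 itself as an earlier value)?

161 = (3,2,0)_7 → 3² + 2² + 0² = 13
13 = (1,6)_7 → 1² + 6² = 37
37 = (5,2)_7 → 5² + 2² = 29
29 = (4,1)_7 → 4² + 1² = 17
17 = (2,3)_7 → 2² + 3² = 13  — 13 repeats.
That took 5 steps.

5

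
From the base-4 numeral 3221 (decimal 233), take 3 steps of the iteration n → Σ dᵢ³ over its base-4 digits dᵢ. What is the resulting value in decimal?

35

233 = (3,2,2,1)_4 → 3³ + 2³ + 2³ + 1³ = 27 + 8 + 8 + 1 = 44
44 = (2,3,0)_4 → 2³ + 3³ + 0³ = 8 + 27 + 0 = 35
35 = (2,0,3)_4 → 2³ + 0³ + 3³ = 8 + 0 + 27 = 35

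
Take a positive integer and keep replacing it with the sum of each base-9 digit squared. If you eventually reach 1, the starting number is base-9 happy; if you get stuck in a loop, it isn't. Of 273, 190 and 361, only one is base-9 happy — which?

273

273: 273 → 27 → 9 → 1  — reaches 1 (base-9 happy)
190: 190 → 14 → 26 → 68 → 74 → 68  — repeats 68 (not base-9 happy)
361: 361 → 33 → 45 → 25 → 53 → 89 → 65 → 53  — repeats 53 (not base-9 happy)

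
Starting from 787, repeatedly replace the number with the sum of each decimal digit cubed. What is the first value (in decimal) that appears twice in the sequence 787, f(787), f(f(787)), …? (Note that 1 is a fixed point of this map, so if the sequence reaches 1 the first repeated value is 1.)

1

787 → 1198
1198 → 1243
1243 → 100
100 → 1  — reached the fixed point 1.
1 → 1, so 1 is the first repeated value.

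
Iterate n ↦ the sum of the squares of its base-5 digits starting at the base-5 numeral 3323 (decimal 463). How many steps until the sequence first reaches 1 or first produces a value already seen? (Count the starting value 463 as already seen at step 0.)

6

463 = (3,3,2,3)_5 → 3² + 3² + 2² + 3² = 9 + 9 + 4 + 9 = 31
31 = (1,1,1)_5 → 1² + 1² + 1² = 1 + 1 + 1 = 3
3 = (3)_5 → 3² = 9
9 = (1,4)_5 → 1² + 4² = 1 + 16 = 17
17 = (3,2)_5 → 3² + 2² = 9 + 4 = 13
13 = (2,3)_5 → 2² + 3² = 4 + 9 = 13  — 13 repeats.
That took 6 steps.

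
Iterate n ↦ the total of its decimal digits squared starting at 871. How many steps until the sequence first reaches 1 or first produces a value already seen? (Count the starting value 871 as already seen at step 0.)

13

871 → 114
114 → 18
18 → 65
65 → 61
61 → 37
37 → 58
58 → 89
89 → 145
145 → 42
42 → 20
20 → 4
4 → 16
16 → 37  — 37 repeats.
That took 13 steps.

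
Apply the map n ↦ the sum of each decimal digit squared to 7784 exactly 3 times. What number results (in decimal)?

7784 → 7² + 7² + 8² + 4² = 178
178 → 1² + 7² + 8² = 114
114 → 1² + 1² + 4² = 18

18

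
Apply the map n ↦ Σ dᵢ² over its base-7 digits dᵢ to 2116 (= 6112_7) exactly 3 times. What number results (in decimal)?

26

2116 = (6,1,1,2)_7 → 6² + 1² + 1² + 2² = 36 + 1 + 1 + 4 = 42
42 = (6,0)_7 → 6² + 0² = 36 + 0 = 36
36 = (5,1)_7 → 5² + 1² = 25 + 1 = 26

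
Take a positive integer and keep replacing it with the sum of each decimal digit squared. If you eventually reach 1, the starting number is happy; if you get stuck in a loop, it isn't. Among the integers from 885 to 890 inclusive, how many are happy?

885: 885 → 153 → 35 → 34 → 25 → 29 → 85 → 89 → 145 → 42 → 20 → 4 → 16 → 37 → 58 → 89  (repeats 89)
886: 886 → 164 → 53 → 34 → 25 → 29 → 85 → 89 → 145 → 42 → 20 → 4 → 16 → 37 → 58 → 89  (repeats 89)
887: 887 → 177 → 99 → 162 → 41 → 17 → 50 → 25 → 29 → 85 → 89 → 145 → 42 → 20 → 4 → 16 → 37 → 58 → 89  (repeats 89)
888: 888 → 192 → 86 → 100 → 1  (reaches 1)
889: 889 → 209 → 85 → 89 → 145 → 42 → 20 → 4 → 16 → 37 → 58 → 89  (repeats 89)
890: 890 → 145 → 42 → 20 → 4 → 16 → 37 → 58 → 89 → 145  (repeats 145)
happy: 888

1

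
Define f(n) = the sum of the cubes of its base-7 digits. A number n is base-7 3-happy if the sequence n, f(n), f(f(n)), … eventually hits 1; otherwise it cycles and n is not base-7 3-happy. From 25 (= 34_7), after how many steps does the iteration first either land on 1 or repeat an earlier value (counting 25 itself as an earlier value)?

3

25 = (3,4)_7 → 3³ + 4³ = 91
91 = (1,6,0)_7 → 1³ + 6³ + 0³ = 217
217 = (4,3,0)_7 → 4³ + 3³ + 0³ = 91  — 91 repeats.
That took 3 steps.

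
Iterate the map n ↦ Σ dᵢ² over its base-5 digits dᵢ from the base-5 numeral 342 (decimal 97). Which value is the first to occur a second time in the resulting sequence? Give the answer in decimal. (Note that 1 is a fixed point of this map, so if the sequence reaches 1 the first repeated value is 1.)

97 = (3,4,2)_5 → 29
29 = (1,0,4)_5 → 17
17 = (3,2)_5 → 13
13 = (2,3)_5 → 13  — 13 already appeared earlier.

13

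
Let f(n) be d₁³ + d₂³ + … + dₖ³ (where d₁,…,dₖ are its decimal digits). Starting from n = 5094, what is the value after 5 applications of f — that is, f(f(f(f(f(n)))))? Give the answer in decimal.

153

5094 → 5³ + 0³ + 9³ + 4³ = 918
918 → 9³ + 1³ + 8³ = 1242
1242 → 1³ + 2³ + 4³ + 2³ = 81
81 → 8³ + 1³ = 513
513 → 5³ + 1³ + 3³ = 153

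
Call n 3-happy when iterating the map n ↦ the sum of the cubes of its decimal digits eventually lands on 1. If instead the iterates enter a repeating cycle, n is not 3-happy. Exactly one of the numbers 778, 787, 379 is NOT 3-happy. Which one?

379

778: 778 → 1198 → 1243 → 100 → 1  — reaches 1 (3-happy)
787: 787 → 1198 → 1243 → 100 → 1  — reaches 1 (3-happy)
379: 379 → 1099 → 1459 → 919 → 1459  — repeats 1459 (not 3-happy)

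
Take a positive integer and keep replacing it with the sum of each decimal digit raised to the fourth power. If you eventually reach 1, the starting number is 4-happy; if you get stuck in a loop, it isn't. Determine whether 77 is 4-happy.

77 → 7⁴ + 7⁴ = 2401 + 2401 = 4802
4802 → 4⁴ + 8⁴ + 0⁴ + 2⁴ = 256 + 4096 + 0 + 16 = 4368
4368 → 4⁴ + 3⁴ + 6⁴ + 8⁴ = 256 + 81 + 1296 + 4096 = 5729
5729 → 5⁴ + 7⁴ + 2⁴ + 9⁴ = 625 + 2401 + 16 + 6561 = 9603
9603 → 9⁴ + 6⁴ + 0⁴ + 3⁴ = 6561 + 1296 + 0 + 81 = 7938
7938 → 7⁴ + 9⁴ + 3⁴ + 8⁴ = 2401 + 6561 + 81 + 4096 = 13139
13139 → 1⁴ + 3⁴ + 1⁴ + 3⁴ + 9⁴ = 1 + 81 + 1 + 81 + 6561 = 6725
6725 → 6⁴ + 7⁴ + 2⁴ + 5⁴ = 1296 + 2401 + 16 + 625 = 4338
4338 → 4⁴ + 3⁴ + 3⁴ + 8⁴ = 256 + 81 + 81 + 4096 = 4514
4514 → 4⁴ + 5⁴ + 1⁴ + 4⁴ = 256 + 625 + 1 + 256 = 1138
1138 → 1⁴ + 1⁴ + 3⁴ + 8⁴ = 1 + 1 + 81 + 4096 = 4179
4179 → 4⁴ + 1⁴ + 7⁴ + 9⁴ = 256 + 1 + 2401 + 6561 = 9219
9219 → 9⁴ + 2⁴ + 1⁴ + 9⁴ = 6561 + 16 + 1 + 6561 = 13139  — 13139 already seen; the sequence cycles without reaching 1.

not 4-happy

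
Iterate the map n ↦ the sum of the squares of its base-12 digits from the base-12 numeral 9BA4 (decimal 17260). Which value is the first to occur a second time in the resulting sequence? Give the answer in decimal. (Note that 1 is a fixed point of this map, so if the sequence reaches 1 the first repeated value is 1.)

100

17260 = (9,11,10,4)_12 → 9² + 11² + 10² + 4² = 318
318 = (2,2,6)_12 → 2² + 2² + 6² = 44
44 = (3,8)_12 → 3² + 8² = 73
73 = (6,1)_12 → 6² + 1² = 37
37 = (3,1)_12 → 3² + 1² = 10
10 = (10)_12 → 10² = 100
100 = (8,4)_12 → 8² + 4² = 80
80 = (6,8)_12 → 6² + 8² = 100  — 100 already appeared earlier.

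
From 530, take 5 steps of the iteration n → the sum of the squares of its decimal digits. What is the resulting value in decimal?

530 → 5² + 3² + 0² = 25 + 9 + 0 = 34
34 → 3² + 4² = 9 + 16 = 25
25 → 2² + 5² = 4 + 25 = 29
29 → 2² + 9² = 4 + 81 = 85
85 → 8² + 5² = 64 + 25 = 89

89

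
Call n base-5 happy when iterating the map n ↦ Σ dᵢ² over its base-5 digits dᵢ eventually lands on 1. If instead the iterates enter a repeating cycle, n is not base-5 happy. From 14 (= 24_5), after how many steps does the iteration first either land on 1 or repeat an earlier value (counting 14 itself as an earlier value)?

5

14 = (2,4)_5 → 20
20 = (4,0)_5 → 16
16 = (3,1)_5 → 10
10 = (2,0)_5 → 4
4 = (4)_5 → 16  — 16 repeats.
That took 5 steps.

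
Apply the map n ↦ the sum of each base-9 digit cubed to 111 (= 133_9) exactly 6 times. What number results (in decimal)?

3

111 = (1,3,3)_9 → 1³ + 3³ + 3³ = 55
55 = (6,1)_9 → 6³ + 1³ = 217
217 = (2,6,1)_9 → 2³ + 6³ + 1³ = 225
225 = (2,7,0)_9 → 2³ + 7³ + 0³ = 351
351 = (4,3,0)_9 → 4³ + 3³ + 0³ = 91
91 = (1,1,1)_9 → 1³ + 1³ + 1³ = 3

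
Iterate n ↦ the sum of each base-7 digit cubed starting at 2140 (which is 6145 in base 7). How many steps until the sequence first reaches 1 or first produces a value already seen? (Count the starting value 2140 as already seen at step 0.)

2140 = (6,1,4,5)_7 → 6³ + 1³ + 4³ + 5³ = 406
406 = (1,1,2,0)_7 → 1³ + 1³ + 2³ + 0³ = 10
10 = (1,3)_7 → 1³ + 3³ = 28
28 = (4,0)_7 → 4³ + 0³ = 64
64 = (1,2,1)_7 → 1³ + 2³ + 1³ = 10  — 10 repeats.
That took 5 steps.

5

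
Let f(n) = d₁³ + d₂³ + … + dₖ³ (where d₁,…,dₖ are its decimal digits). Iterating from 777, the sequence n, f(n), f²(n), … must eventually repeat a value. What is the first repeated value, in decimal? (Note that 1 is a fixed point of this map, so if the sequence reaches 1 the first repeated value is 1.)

777 → 7³ + 7³ + 7³ = 1029
1029 → 1³ + 0³ + 2³ + 9³ = 738
738 → 7³ + 3³ + 8³ = 882
882 → 8³ + 8³ + 2³ = 1032
1032 → 1³ + 0³ + 3³ + 2³ = 36
36 → 3³ + 6³ = 243
243 → 2³ + 4³ + 3³ = 99
99 → 9³ + 9³ = 1458
1458 → 1³ + 4³ + 5³ + 8³ = 702
702 → 7³ + 0³ + 2³ = 351
351 → 3³ + 5³ + 1³ = 153
153 → 1³ + 5³ + 3³ = 153  — 153 already appeared earlier.

153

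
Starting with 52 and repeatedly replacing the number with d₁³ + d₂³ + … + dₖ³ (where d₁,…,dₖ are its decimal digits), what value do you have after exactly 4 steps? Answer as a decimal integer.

133

52 → 5³ + 2³ = 133
133 → 1³ + 3³ + 3³ = 55
55 → 5³ + 5³ = 250
250 → 2³ + 5³ + 0³ = 133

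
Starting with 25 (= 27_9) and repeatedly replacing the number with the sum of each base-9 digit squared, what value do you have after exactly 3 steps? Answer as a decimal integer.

25 = (2,7)_9 → 2² + 7² = 4 + 49 = 53
53 = (5,8)_9 → 5² + 8² = 25 + 64 = 89
89 = (1,0,8)_9 → 1² + 0² + 8² = 1 + 0 + 64 = 65

65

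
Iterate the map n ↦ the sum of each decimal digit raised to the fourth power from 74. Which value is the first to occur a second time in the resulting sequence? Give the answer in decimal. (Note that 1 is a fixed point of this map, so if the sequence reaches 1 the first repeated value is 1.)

4338

74 → 7⁴ + 4⁴ = 2657
2657 → 2⁴ + 6⁴ + 5⁴ + 7⁴ = 4338
4338 → 4⁴ + 3⁴ + 3⁴ + 8⁴ = 4514
4514 → 4⁴ + 5⁴ + 1⁴ + 4⁴ = 1138
1138 → 1⁴ + 1⁴ + 3⁴ + 8⁴ = 4179
4179 → 4⁴ + 1⁴ + 7⁴ + 9⁴ = 9219
9219 → 9⁴ + 2⁴ + 1⁴ + 9⁴ = 13139
13139 → 1⁴ + 3⁴ + 1⁴ + 3⁴ + 9⁴ = 6725
6725 → 6⁴ + 7⁴ + 2⁴ + 5⁴ = 4338  — 4338 already appeared earlier.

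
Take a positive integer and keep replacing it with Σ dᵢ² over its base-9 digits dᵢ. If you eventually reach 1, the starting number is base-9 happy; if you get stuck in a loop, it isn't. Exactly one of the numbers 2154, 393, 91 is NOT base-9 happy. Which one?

2154

2154: 2154 → 102 → 14 → 26 → 68 → 74 → 68  — repeats 68 (not base-9 happy)
393: 393 → 101 → 9 → 1  — reaches 1 (base-9 happy)
91: 91 → 3 → 9 → 1  — reaches 1 (base-9 happy)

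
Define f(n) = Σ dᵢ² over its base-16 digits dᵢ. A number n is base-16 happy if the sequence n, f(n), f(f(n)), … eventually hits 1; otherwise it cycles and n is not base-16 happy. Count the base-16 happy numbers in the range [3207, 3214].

5

3207: 3207 → 257 → 2 → 4 → 16 → 1  (reaches 1)
3208: 3208 → 272 → 2 → 4 → 16 → 1  (reaches 1)
3209: 3209 → 289 → 6 → 36 → 20 → 17 → 2 → 4 → 16 → 1  (reaches 1)
3210: 3210 → 308 → 26 → 101 → 61 → 178 → 125 → 218 → 269 → 170 → 200 → 208 → 169 → 181 → 146 → 85 → 50 → 13 → 169  (repeats 169)
3211: 3211 → 329 → 98 → 40 → 68 → 32 → 4 → 16 → 1  (reaches 1)
3212: 3212 → 352 → 37 → 29 → 170 → 200 → 208 → 169 → 181 → 146 → 85 → 50 → 13 → 169  (repeats 169)
3213: 3213 → 377 → 131 → 73 → 97 → 37 → 29 → 170 → 200 → 208 → 169 → 181 → 146 → 85 → 50 → 13 → 169  (repeats 169)
3214: 3214 → 404 → 98 → 40 → 68 → 32 → 4 → 16 → 1  (reaches 1)
base-16 happy: 3207, 3208, 3209, 3211, 3214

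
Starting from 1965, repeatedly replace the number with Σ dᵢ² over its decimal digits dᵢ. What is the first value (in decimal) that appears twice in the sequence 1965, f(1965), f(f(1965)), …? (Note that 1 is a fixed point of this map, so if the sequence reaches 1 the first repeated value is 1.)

1965 → 1² + 9² + 6² + 5² = 1 + 81 + 36 + 25 = 143
143 → 1² + 4² + 3² = 1 + 16 + 9 = 26
26 → 2² + 6² = 4 + 36 = 40
40 → 4² + 0² = 16 + 0 = 16
16 → 1² + 6² = 1 + 36 = 37
37 → 3² + 7² = 9 + 49 = 58
58 → 5² + 8² = 25 + 64 = 89
89 → 8² + 9² = 64 + 81 = 145
145 → 1² + 4² + 5² = 1 + 16 + 25 = 42
42 → 4² + 2² = 16 + 4 = 20
20 → 2² + 0² = 4 + 0 = 4
4 → 4² = 16  — 16 already appeared earlier.

16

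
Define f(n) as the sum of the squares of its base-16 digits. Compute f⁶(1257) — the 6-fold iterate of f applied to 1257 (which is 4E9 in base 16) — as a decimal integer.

1257 = (4,14,9)_16 → 4² + 14² + 9² = 16 + 196 + 81 = 293
293 = (1,2,5)_16 → 1² + 2² + 5² = 1 + 4 + 25 = 30
30 = (1,14)_16 → 1² + 14² = 1 + 196 = 197
197 = (12,5)_16 → 12² + 5² = 144 + 25 = 169
169 = (10,9)_16 → 10² + 9² = 100 + 81 = 181
181 = (11,5)_16 → 11² + 5² = 121 + 25 = 146

146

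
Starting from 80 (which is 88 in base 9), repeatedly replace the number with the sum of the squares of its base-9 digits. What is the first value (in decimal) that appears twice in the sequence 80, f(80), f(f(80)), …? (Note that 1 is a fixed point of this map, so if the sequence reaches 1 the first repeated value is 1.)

50

80 = (8,8)_9 → 8² + 8² = 64 + 64 = 128
128 = (1,5,2)_9 → 1² + 5² + 2² = 1 + 25 + 4 = 30
30 = (3,3)_9 → 3² + 3² = 9 + 9 = 18
18 = (2,0)_9 → 2² + 0² = 4 + 0 = 4
4 = (4)_9 → 4² = 16
16 = (1,7)_9 → 1² + 7² = 1 + 49 = 50
50 = (5,5)_9 → 5² + 5² = 25 + 25 = 50  — 50 already appeared earlier.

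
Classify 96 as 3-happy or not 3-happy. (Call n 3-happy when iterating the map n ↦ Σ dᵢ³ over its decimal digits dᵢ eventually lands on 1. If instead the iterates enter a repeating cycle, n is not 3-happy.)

not 3-happy

96 → 9³ + 6³ = 729 + 216 = 945
945 → 9³ + 4³ + 5³ = 729 + 64 + 125 = 918
918 → 9³ + 1³ + 8³ = 729 + 1 + 512 = 1242
1242 → 1³ + 2³ + 4³ + 2³ = 1 + 8 + 64 + 8 = 81
81 → 8³ + 1³ = 512 + 1 = 513
513 → 5³ + 1³ + 3³ = 125 + 1 + 27 = 153
153 → 1³ + 5³ + 3³ = 1 + 125 + 27 = 153  — 153 already seen; the sequence cycles without reaching 1.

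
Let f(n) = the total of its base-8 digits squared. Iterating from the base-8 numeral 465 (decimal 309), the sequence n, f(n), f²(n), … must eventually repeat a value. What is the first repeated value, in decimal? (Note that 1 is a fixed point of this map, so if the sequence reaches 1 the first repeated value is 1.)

309 = (4,6,5)_8 → 77
77 = (1,1,5)_8 → 27
27 = (3,3)_8 → 18
18 = (2,2)_8 → 8
8 = (1,0)_8 → 1  — reached the fixed point 1.
1 → 1, so 1 is the first repeated value.

1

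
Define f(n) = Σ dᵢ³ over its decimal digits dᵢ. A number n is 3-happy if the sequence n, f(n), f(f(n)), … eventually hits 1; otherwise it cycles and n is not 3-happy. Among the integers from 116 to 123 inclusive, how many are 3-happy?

1

116: 116 → 218 → 521 → 134 → 92 → 737 → 713 → 371 → 371  — not 3-happy
117: 117 → 345 → 216 → 225 → 141 → 66 → 432 → 99 → 1458 → 702 → 351 → 153 → 153  — not 3-happy
118: 118 → 514 → 190 → 730 → 370 → 370  — not 3-happy
119: 119 → 731 → 371 → 371  — not 3-happy
120: 120 → 9 → 729 → 1080 → 513 → 153 → 153  — not 3-happy
121: 121 → 10 → 1  — 3-happy
122: 122 → 17 → 344 → 155 → 251 → 134 → 92 → 737 → 713 → 371 → 371  — not 3-happy
123: 123 → 36 → 243 → 99 → 1458 → 702 → 351 → 153 → 153  — not 3-happy
3-happy: 121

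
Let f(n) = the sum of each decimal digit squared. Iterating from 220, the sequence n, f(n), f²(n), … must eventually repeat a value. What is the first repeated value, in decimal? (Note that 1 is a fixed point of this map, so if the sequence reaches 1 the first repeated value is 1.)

220 → 2² + 2² + 0² = 4 + 4 + 0 = 8
8 → 8² = 64
64 → 6² + 4² = 36 + 16 = 52
52 → 5² + 2² = 25 + 4 = 29
29 → 2² + 9² = 4 + 81 = 85
85 → 8² + 5² = 64 + 25 = 89
89 → 8² + 9² = 64 + 81 = 145
145 → 1² + 4² + 5² = 1 + 16 + 25 = 42
42 → 4² + 2² = 16 + 4 = 20
20 → 2² + 0² = 4 + 0 = 4
4 → 4² = 16
16 → 1² + 6² = 1 + 36 = 37
37 → 3² + 7² = 9 + 49 = 58
58 → 5² + 8² = 25 + 64 = 89  — 89 already appeared earlier.

89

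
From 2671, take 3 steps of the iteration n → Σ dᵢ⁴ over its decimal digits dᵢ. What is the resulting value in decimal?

9059

2671 → 2⁴ + 6⁴ + 7⁴ + 1⁴ = 3714
3714 → 3⁴ + 7⁴ + 1⁴ + 4⁴ = 2739
2739 → 2⁴ + 7⁴ + 3⁴ + 9⁴ = 9059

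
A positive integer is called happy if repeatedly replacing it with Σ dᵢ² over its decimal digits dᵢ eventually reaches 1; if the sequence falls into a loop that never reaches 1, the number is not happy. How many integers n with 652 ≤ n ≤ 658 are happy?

652: 652 → 65 → 61 → 37 → 58 → 89 → 145 → 42 → 20 → 4 → 16 → 37  — not happy
653: 653 → 70 → 49 → 97 → 130 → 10 → 1  — happy
654: 654 → 77 → 98 → 145 → 42 → 20 → 4 → 16 → 37 → 58 → 89 → 145  — not happy
655: 655 → 86 → 100 → 1  — happy
656: 656 → 97 → 130 → 10 → 1  — happy
657: 657 → 110 → 2 → 4 → 16 → 37 → 58 → 89 → 145 → 42 → 20 → 4  — not happy
658: 658 → 125 → 30 → 9 → 81 → 65 → 61 → 37 → 58 → 89 → 145 → 42 → 20 → 4 → 16 → 37  — not happy
happy: 653, 655, 656

3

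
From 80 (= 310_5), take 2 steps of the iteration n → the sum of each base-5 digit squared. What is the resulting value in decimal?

4

80 = (3,1,0)_5 → 3² + 1² + 0² = 10
10 = (2,0)_5 → 2² + 0² = 4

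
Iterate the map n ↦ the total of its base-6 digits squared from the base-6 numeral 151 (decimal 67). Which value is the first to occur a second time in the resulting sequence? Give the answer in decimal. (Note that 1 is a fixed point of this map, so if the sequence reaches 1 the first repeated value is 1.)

25

67 = (1,5,1)_6 → 1² + 5² + 1² = 1 + 25 + 1 = 27
27 = (4,3)_6 → 4² + 3² = 16 + 9 = 25
25 = (4,1)_6 → 4² + 1² = 16 + 1 = 17
17 = (2,5)_6 → 2² + 5² = 4 + 25 = 29
29 = (4,5)_6 → 4² + 5² = 16 + 25 = 41
41 = (1,0,5)_6 → 1² + 0² + 5² = 1 + 0 + 25 = 26
26 = (4,2)_6 → 4² + 2² = 16 + 4 = 20
20 = (3,2)_6 → 3² + 2² = 9 + 4 = 13
13 = (2,1)_6 → 2² + 1² = 4 + 1 = 5
5 = (5)_6 → 5² = 25  — 25 already appeared earlier.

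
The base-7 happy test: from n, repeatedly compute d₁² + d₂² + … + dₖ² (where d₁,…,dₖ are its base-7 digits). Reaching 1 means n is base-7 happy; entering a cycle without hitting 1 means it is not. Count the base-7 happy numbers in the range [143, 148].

1

143: 143 → 49 → 1  (reaches 1)
144: 144 → 56 → 2 → 4 → 16 → 8 → 2  (repeats 2)
145: 145 → 65 → 9 → 5 → 25 → 25  (repeats 25)
146: 146 → 76 → 46 → 52 → 10 → 10  (repeats 10)
147: 147 → 9 → 5 → 25 → 25  (repeats 25)
148: 148 → 10 → 10  (repeats 10)
base-7 happy: 143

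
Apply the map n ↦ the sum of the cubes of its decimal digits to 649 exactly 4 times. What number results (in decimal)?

649 → 6³ + 4³ + 9³ = 1009
1009 → 1³ + 0³ + 0³ + 9³ = 730
730 → 7³ + 3³ + 0³ = 370
370 → 3³ + 7³ + 0³ = 370

370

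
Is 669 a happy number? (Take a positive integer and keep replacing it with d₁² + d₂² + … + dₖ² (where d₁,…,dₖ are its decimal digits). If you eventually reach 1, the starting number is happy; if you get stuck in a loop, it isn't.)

669 → 6² + 6² + 9² = 153
153 → 1² + 5² + 3² = 35
35 → 3² + 5² = 34
34 → 3² + 4² = 25
25 → 2² + 5² = 29
29 → 2² + 9² = 85
85 → 8² + 5² = 89
89 → 8² + 9² = 145
145 → 1² + 4² + 5² = 42
42 → 4² + 2² = 20
20 → 2² + 0² = 4
4 → 4² = 16
16 → 1² + 6² = 37
37 → 3² + 7² = 58
58 → 5² + 8² = 89  — 89 already seen; the sequence cycles without reaching 1.

not happy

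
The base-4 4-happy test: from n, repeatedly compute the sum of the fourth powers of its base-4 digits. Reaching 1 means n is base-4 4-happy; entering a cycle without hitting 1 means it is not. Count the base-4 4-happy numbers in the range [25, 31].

25: 25 → 18 → 17 → 2 → 16 → 1  — base-4 4-happy
26: 26 → 33 → 17 → 2 → 16 → 1  — base-4 4-happy
27: 27 → 98 → 33 → 17 → 2 → 16 → 1  — base-4 4-happy
28: 28 → 82 → 18 → 17 → 2 → 16 → 1  — base-4 4-happy
29: 29 → 83 → 83  — not base-4 4-happy
30: 30 → 98 → 33 → 17 → 2 → 16 → 1  — base-4 4-happy
31: 31 → 163 → 113 → 83 → 83  — not base-4 4-happy
base-4 4-happy: 25, 26, 27, 28, 30

5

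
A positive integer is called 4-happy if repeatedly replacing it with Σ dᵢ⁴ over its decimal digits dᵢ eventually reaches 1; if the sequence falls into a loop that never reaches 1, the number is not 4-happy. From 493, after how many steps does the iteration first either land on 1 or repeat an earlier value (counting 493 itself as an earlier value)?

493 → 4⁴ + 9⁴ + 3⁴ = 6898
6898 → 6⁴ + 8⁴ + 9⁴ + 8⁴ = 16049
16049 → 1⁴ + 6⁴ + 0⁴ + 4⁴ + 9⁴ = 8114
8114 → 8⁴ + 1⁴ + 1⁴ + 4⁴ = 4354
4354 → 4⁴ + 3⁴ + 5⁴ + 4⁴ = 1218
1218 → 1⁴ + 2⁴ + 1⁴ + 8⁴ = 4114
4114 → 4⁴ + 1⁴ + 1⁴ + 4⁴ = 514
514 → 5⁴ + 1⁴ + 4⁴ = 882
882 → 8⁴ + 8⁴ + 2⁴ = 8208
8208 → 8⁴ + 2⁴ + 0⁴ + 8⁴ = 8208  — 8208 repeats.
That took 10 steps.

10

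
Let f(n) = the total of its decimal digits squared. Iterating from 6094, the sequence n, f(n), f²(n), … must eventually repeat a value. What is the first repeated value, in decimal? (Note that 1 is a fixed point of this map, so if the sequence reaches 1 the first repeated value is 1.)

6094 → 6² + 0² + 9² + 4² = 133
133 → 1² + 3² + 3² = 19
19 → 1² + 9² = 82
82 → 8² + 2² = 68
68 → 6² + 8² = 100
100 → 1² + 0² + 0² = 1  — reached the fixed point 1.
1 → 1, so 1 is the first repeated value.

1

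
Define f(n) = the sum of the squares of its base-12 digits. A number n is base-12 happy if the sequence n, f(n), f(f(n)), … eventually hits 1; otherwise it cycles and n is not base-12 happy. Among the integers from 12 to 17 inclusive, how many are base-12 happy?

12: 12 → 1  (reaches 1)
13: 13 → 2 → 4 → 16 → 17 → 26 → 8 → 64 → 41 → 34 → 104 → 128 → 164 → 66 → 61 → 26  (repeats 26)
14: 14 → 5 → 25 → 5  (repeats 5)
15: 15 → 10 → 100 → 80 → 100  (repeats 100)
16: 16 → 17 → 26 → 8 → 64 → 41 → 34 → 104 → 128 → 164 → 66 → 61 → 26  (repeats 26)
17: 17 → 26 → 8 → 64 → 41 → 34 → 104 → 128 → 164 → 66 → 61 → 26  (repeats 26)
base-12 happy: 12

1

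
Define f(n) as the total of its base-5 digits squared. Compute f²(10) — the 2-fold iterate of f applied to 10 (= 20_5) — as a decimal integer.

16

10 = (2,0)_5 → 4
4 = (4)_5 → 16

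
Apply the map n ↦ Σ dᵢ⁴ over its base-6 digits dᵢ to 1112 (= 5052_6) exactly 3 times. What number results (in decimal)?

1218

1112 = (5,0,5,2)_6 → 5⁴ + 0⁴ + 5⁴ + 2⁴ = 625 + 0 + 625 + 16 = 1266
1266 = (5,5,1,0)_6 → 5⁴ + 5⁴ + 1⁴ + 0⁴ = 625 + 625 + 1 + 0 = 1251
1251 = (5,4,4,3)_6 → 5⁴ + 4⁴ + 4⁴ + 3⁴ = 625 + 256 + 256 + 81 = 1218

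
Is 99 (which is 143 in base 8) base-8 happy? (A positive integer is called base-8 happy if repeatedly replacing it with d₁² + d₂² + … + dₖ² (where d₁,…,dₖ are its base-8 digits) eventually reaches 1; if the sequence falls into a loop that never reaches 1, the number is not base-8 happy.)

99 = (1,4,3)_8 → 1² + 4² + 3² = 26
26 = (3,2)_8 → 3² + 2² = 13
13 = (1,5)_8 → 1² + 5² = 26  — 26 already seen; the sequence cycles without reaching 1.

not base-8 happy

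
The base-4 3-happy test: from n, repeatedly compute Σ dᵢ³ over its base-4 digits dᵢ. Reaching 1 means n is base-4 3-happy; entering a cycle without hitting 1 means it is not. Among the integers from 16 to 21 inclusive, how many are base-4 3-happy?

16: 16 → 1  (reaches 1)
17: 17 → 2 → 8 → 8  (repeats 8)
18: 18 → 9 → 9  (repeats 9)
19: 19 → 28 → 28  (repeats 28)
20: 20 → 2 → 8 → 8  (repeats 8)
21: 21 → 3 → 27 → 36 → 9 → 9  (repeats 9)
base-4 3-happy: 16

1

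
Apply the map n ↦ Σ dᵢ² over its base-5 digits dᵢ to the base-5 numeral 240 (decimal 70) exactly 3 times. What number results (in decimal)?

70 = (2,4,0)_5 → 2² + 4² + 0² = 20
20 = (4,0)_5 → 4² + 0² = 16
16 = (3,1)_5 → 3² + 1² = 10

10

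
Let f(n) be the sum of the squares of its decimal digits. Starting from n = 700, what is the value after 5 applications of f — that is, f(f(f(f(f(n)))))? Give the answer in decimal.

1

700 → 7² + 0² + 0² = 49
49 → 4² + 9² = 97
97 → 9² + 7² = 130
130 → 1² + 3² + 0² = 10
10 → 1² + 0² = 1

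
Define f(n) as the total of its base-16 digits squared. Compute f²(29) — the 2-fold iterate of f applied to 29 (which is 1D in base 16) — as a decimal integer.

200

29 = (1,13)_16 → 1² + 13² = 1 + 169 = 170
170 = (10,10)_16 → 10² + 10² = 100 + 100 = 200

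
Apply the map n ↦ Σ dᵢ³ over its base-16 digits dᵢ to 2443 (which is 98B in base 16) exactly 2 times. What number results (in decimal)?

2728

2443 = (9,8,11)_16 → 9³ + 8³ + 11³ = 2572
2572 = (10,0,12)_16 → 10³ + 0³ + 12³ = 2728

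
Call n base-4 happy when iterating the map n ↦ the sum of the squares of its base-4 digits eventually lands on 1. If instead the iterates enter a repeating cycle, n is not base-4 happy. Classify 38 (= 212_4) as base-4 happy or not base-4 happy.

base-4 happy

38 = (2,1,2)_4 → 9
9 = (2,1)_4 → 5
5 = (1,1)_4 → 2
2 = (2)_4 → 4
4 = (1,0)_4 → 1  — reached 1.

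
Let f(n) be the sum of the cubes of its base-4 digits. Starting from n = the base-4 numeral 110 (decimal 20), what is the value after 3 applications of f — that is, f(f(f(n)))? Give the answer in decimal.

8

20 = (1,1,0)_4 → 1³ + 1³ + 0³ = 2
2 = (2)_4 → 2³ = 8
8 = (2,0)_4 → 2³ + 0³ = 8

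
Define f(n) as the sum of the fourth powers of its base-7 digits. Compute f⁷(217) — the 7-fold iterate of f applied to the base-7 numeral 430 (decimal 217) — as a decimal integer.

673

217 = (4,3,0)_7 → 337
337 = (6,6,1)_7 → 2593
2593 = (1,0,3,6,3)_7 → 1459
1459 = (4,1,5,3)_7 → 963
963 = (2,5,4,4)_7 → 1153
1153 = (3,2,3,5)_7 → 803
803 = (2,2,2,5)_7 → 673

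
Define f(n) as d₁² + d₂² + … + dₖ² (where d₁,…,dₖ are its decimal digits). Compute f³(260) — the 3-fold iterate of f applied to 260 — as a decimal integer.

37

260 → 40
40 → 16
16 → 37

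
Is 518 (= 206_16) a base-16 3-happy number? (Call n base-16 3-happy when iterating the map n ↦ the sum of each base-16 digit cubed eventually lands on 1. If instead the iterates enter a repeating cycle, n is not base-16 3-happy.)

not base-16 3-happy

518 = (2,0,6)_16 → 224
224 = (14,0)_16 → 2744
2744 = (10,11,8)_16 → 2843
2843 = (11,1,11)_16 → 2663
2663 = (10,6,7)_16 → 1559
1559 = (6,1,7)_16 → 560
560 = (2,3,0)_16 → 35
35 = (2,3)_16 → 35  — 35 already seen; the sequence cycles without reaching 1.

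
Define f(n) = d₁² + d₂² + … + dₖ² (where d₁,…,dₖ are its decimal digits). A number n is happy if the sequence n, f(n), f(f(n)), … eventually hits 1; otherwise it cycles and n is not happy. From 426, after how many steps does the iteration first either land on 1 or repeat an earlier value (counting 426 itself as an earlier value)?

426 → 4² + 2² + 6² = 16 + 4 + 36 = 56
56 → 5² + 6² = 25 + 36 = 61
61 → 6² + 1² = 36 + 1 = 37
37 → 3² + 7² = 9 + 49 = 58
58 → 5² + 8² = 25 + 64 = 89
89 → 8² + 9² = 64 + 81 = 145
145 → 1² + 4² + 5² = 1 + 16 + 25 = 42
42 → 4² + 2² = 16 + 4 = 20
20 → 2² + 0² = 4 + 0 = 4
4 → 4² = 16
16 → 1² + 6² = 1 + 36 = 37  — 37 repeats.
That took 11 steps.

11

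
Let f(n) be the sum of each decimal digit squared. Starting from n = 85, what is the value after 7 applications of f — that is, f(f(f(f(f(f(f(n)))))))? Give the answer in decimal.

37

85 → 8² + 5² = 64 + 25 = 89
89 → 8² + 9² = 64 + 81 = 145
145 → 1² + 4² + 5² = 1 + 16 + 25 = 42
42 → 4² + 2² = 16 + 4 = 20
20 → 2² + 0² = 4 + 0 = 4
4 → 4² = 16
16 → 1² + 6² = 1 + 36 = 37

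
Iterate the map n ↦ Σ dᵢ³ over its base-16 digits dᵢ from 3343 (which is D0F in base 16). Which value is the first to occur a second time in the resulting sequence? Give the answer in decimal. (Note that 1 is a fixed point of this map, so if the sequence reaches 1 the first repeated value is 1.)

3343 = (13,0,15)_16 → 13³ + 0³ + 15³ = 2197 + 0 + 3375 = 5572
5572 = (1,5,12,4)_16 → 1³ + 5³ + 12³ + 4³ = 1 + 125 + 1728 + 64 = 1918
1918 = (7,7,14)_16 → 7³ + 7³ + 14³ = 343 + 343 + 2744 = 3430
3430 = (13,6,6)_16 → 13³ + 6³ + 6³ = 2197 + 216 + 216 = 2629
2629 = (10,4,5)_16 → 10³ + 4³ + 5³ = 1000 + 64 + 125 = 1189
1189 = (4,10,5)_16 → 4³ + 10³ + 5³ = 64 + 1000 + 125 = 1189  — 1189 already appeared earlier.

1189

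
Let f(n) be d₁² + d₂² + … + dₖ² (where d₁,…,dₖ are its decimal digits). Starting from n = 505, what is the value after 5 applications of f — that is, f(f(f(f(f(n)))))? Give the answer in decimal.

505 → 5² + 0² + 5² = 50
50 → 5² + 0² = 25
25 → 2² + 5² = 29
29 → 2² + 9² = 85
85 → 8² + 5² = 89

89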